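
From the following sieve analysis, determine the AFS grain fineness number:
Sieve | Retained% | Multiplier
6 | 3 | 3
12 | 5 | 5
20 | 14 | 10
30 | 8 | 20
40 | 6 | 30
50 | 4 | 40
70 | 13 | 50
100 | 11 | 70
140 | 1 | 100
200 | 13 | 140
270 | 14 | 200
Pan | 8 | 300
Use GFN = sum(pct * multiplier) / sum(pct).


Formula: GFN = sum(pct * multiplier) / sum(pct)
sum(pct * multiplier) = 9214
sum(pct) = 100
GFN = 9214 / 100 = 92.14


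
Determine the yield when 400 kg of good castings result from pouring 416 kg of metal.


Formula: Casting Yield = (W_good / W_total) * 100
Yield = (400 kg / 416 kg) * 100 = 96.1538%

Final answer: 96.1538%


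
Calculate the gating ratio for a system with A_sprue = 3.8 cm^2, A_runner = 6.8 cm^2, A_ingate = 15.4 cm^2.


Sprue:Runner:Ingate = 1 : 6.8/3.8 : 15.4/3.8 = 1:1.79:4.05

1:1.79:4.05


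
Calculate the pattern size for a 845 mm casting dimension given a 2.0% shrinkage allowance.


Formula: L_pattern = L_casting * (1 + shrinkage_rate/100)
Shrinkage factor = 1 + 2.0/100 = 1.02
L_pattern = 845 mm * 1.02 = 861.9000 mm

861.9000 mm


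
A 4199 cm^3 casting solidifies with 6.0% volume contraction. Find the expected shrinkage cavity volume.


Formula: V_shrink = V_casting * shrinkage_pct / 100
V_shrink = 4199 cm^3 * 6.0 / 100 = 251.9400 cm^3


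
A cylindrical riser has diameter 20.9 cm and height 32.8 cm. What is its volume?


Formula: V = pi * (D/2)^2 * H  (cylinder volume)
Radius = D/2 = 20.9/2 = 10.45 cm
V = pi * 10.45^2 * 32.8 = 11252.6885 cm^3

11252.6885 cm^3


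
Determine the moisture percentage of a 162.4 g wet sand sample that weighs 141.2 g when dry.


Formula: MC = (W_wet - W_dry) / W_wet * 100
Water mass = 162.4 - 141.2 = 21.2 g
MC = 21.2 / 162.4 * 100 = 13.0542%

13.0542%


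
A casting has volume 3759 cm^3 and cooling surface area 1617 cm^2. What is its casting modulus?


Formula: Casting Modulus M = V / A
M = 3759 cm^3 / 1617 cm^2 = 2.3247 cm


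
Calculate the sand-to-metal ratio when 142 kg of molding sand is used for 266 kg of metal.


Formula: Sand-to-Metal Ratio = W_sand / W_metal
Ratio = 142 kg / 266 kg = 0.5338

Final answer: 0.5338


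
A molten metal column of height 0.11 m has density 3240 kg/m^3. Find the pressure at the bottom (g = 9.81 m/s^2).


Formula: P = rho * g * h
rho * g = 3240 * 9.81 = 31784.4 N/m^3
P = 31784.4 * 0.11 = 3496.2840 Pa

Final answer: 3496.2840 Pa


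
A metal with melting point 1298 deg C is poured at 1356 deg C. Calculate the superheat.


Formula: Superheat = T_pour - T_melt
Superheat = 1356 - 1298 = 58 deg C


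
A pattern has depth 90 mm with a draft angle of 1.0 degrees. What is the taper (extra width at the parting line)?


Formula: taper = depth * tan(draft_angle)
tan(1.0 deg) = 0.0174551
taper = 90 mm * 0.0174551 = 1.5710 mm

1.5710 mm


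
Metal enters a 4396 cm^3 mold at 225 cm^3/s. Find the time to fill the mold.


Formula: t_fill = V_mold / Q_flow
t = 4396 cm^3 / 225 cm^3/s = 19.5378 s

Answer: 19.5378 s


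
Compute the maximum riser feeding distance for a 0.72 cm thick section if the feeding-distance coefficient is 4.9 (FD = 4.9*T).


Formula: FD = 4.9 * T  (riser feeding-distance rule)
FD = 4.9 * 0.72 cm = 3.5280 cm

Final answer: 3.5280 cm


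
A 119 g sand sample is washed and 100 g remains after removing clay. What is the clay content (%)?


Formula: Clay% = (W_total - W_washed) / W_total * 100
Clay mass = 119 - 100 = 19 g
Clay% = 19 / 119 * 100 = 15.9664%

Answer: 15.9664%


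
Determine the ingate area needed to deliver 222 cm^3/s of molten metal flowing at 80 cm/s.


Formula: A_ingate = Q / v  (continuity equation)
A = 222 cm^3/s / 80 cm/s = 2.7750 cm^2


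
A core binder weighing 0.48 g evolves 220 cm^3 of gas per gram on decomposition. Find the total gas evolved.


Formula: V_gas = W_binder * gas_evolution_rate
V = 0.48 g * 220 cm^3/g = 105.6000 cm^3


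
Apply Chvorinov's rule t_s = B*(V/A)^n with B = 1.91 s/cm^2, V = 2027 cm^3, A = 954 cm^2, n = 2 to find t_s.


Formula: t_s = B * (V/A)^n  (Chvorinov's rule, n=2)
Modulus M = V/A = 2027/954 = 2.124738 cm
M^2 = 2.124738^2 = 4.514512 cm^2
t_s = 1.91 * 4.514512 = 8.6227 s

Answer: 8.6227 s


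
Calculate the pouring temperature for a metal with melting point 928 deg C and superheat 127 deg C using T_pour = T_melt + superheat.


Formula: T_pour = T_melt + Superheat
T_pour = 928 + 127 = 1055 deg C

Answer: 1055 deg C


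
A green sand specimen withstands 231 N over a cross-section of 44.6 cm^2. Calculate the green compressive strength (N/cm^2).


Formula: Compressive Strength = Force / Area
Strength = 231 N / 44.6 cm^2 = 5.1794 N/cm^2

Answer: 5.1794 N/cm^2


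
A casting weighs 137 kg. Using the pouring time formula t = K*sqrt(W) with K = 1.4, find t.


Formula: t = K * sqrt(W)
sqrt(W) = sqrt(137) = 11.70470
t = 1.4 * 11.70470 = 16.3866 s

16.3866 s


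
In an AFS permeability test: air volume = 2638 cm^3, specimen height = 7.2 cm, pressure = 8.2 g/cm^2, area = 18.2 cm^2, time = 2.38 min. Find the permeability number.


Formula: Permeability Number P = (V * H) / (p * A * t)
Numerator: V * H = 2638 * 7.2 = 18993.6
Denominator: p * A * t = 8.2 * 18.2 * 2.38 = 355.1912
P = 18993.6 / 355.1912 = 53.4743

53.4743


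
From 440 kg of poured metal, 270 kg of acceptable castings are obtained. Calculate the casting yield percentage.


Formula: Casting Yield = (W_good / W_total) * 100
Yield = (270 kg / 440 kg) * 100 = 61.3636%

61.3636%


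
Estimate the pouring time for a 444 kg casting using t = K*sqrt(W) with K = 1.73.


Formula: t = K * sqrt(W)
sqrt(W) = sqrt(444) = 21.07131
t = 1.73 * 21.07131 = 36.4534 s

Final answer: 36.4534 s


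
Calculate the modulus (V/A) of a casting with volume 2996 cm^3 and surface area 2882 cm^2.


Formula: Casting Modulus M = V / A
M = 2996 cm^3 / 2882 cm^2 = 1.0396 cm

Answer: 1.0396 cm


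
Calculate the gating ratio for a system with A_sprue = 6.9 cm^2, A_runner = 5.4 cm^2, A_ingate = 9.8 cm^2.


Sprue:Runner:Ingate = 1 : 5.4/6.9 : 9.8/6.9 = 1:0.78:1.42

Final answer: 1:0.78:1.42


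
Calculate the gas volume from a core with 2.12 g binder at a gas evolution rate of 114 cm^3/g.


Formula: V_gas = W_binder * gas_evolution_rate
V = 2.12 g * 114 cm^3/g = 241.6800 cm^3

241.6800 cm^3


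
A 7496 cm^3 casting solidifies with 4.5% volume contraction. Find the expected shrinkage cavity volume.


Formula: V_shrink = V_casting * shrinkage_pct / 100
V_shrink = 7496 cm^3 * 4.5 / 100 = 337.3200 cm^3

Final answer: 337.3200 cm^3


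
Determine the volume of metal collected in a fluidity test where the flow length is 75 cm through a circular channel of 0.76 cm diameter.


Formula: V = pi * (d/2)^2 * L  (cylinder volume)
Radius = 0.76/2 = 0.38 cm
V = pi * 0.38^2 * 75 = 34.0234 cm^3

34.0234 cm^3


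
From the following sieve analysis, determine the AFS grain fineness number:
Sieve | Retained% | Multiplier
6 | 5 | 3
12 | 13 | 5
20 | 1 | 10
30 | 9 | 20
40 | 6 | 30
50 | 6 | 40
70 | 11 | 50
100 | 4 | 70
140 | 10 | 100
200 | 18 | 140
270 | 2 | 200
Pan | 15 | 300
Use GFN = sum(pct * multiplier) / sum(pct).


Formula: GFN = sum(pct * multiplier) / sum(pct)
sum(pct * multiplier) = 9940
sum(pct) = 100
GFN = 9940 / 100 = 99.40


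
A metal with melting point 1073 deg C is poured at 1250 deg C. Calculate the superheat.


Formula: Superheat = T_pour - T_melt
Superheat = 1250 - 1073 = 177 deg C

Answer: 177 deg C


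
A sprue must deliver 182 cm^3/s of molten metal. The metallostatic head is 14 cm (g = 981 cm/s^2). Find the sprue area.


Formula: v = sqrt(2*g*h), A = Q/v
Velocity: v = sqrt(2 * 981 * 14) = sqrt(27468) = 165.7347 cm/s
Sprue area: A = Q / v = 182 / 165.7347 = 1.0981 cm^2


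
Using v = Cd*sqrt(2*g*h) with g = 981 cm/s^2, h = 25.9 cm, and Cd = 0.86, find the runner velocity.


Formula: v = Cd * sqrt(2 * g * h)  (Torricelli with discharge coefficient)
2*g*h = 2 * 981 * 25.9 = 50815.8 cm^2/s^2
sqrt(50815.8) = 225.42360 cm/s
v = 0.86 * 225.42360 = 193.8643 cm/s

Answer: 193.8643 cm/s


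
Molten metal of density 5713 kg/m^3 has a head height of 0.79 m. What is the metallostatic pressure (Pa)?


Formula: P = rho * g * h
rho * g = 5713 * 9.81 = 56044.53 N/m^3
P = 56044.53 * 0.79 = 44275.1787 Pa

44275.1787 Pa


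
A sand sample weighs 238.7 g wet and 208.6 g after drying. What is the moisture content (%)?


Formula: MC = (W_wet - W_dry) / W_wet * 100
Water mass = 238.7 - 208.6 = 30.1 g
MC = 30.1 / 238.7 * 100 = 12.6100%

Final answer: 12.6100%


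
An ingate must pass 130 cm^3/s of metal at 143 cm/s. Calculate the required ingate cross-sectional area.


Formula: A_ingate = Q / v  (continuity equation)
A = 130 cm^3/s / 143 cm/s = 0.9091 cm^2

0.9091 cm^2


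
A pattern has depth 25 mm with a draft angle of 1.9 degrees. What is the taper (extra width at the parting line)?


Formula: taper = depth * tan(draft_angle)
tan(1.9 deg) = 0.0331734
taper = 25 mm * 0.0331734 = 0.8293 mm


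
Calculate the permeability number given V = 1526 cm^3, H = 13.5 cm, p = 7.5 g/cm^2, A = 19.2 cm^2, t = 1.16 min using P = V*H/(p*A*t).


Formula: Permeability Number P = (V * H) / (p * A * t)
Numerator: V * H = 1526 * 13.5 = 20601.0
Denominator: p * A * t = 7.5 * 19.2 * 1.16 = 167.04
P = 20601.0 / 167.04 = 123.3297

Final answer: 123.3297


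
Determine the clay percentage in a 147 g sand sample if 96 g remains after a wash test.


Formula: Clay% = (W_total - W_washed) / W_total * 100
Clay mass = 147 - 96 = 51 g
Clay% = 51 / 147 * 100 = 34.6939%

Final answer: 34.6939%


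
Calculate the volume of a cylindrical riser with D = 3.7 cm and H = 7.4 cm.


Formula: V = pi * (D/2)^2 * H  (cylinder volume)
Radius = D/2 = 3.7/2 = 1.85 cm
V = pi * 1.85^2 * 7.4 = 79.5655 cm^3

79.5655 cm^3


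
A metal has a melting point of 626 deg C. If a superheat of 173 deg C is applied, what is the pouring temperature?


Formula: T_pour = T_melt + Superheat
T_pour = 626 + 173 = 799 deg C


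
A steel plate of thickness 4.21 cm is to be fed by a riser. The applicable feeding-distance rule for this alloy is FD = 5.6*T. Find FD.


Formula: FD = 5.6 * T  (riser feeding-distance rule)
FD = 5.6 * 4.21 cm = 23.5760 cm


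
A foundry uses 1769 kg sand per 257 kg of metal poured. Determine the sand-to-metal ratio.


Formula: Sand-to-Metal Ratio = W_sand / W_metal
Ratio = 1769 kg / 257 kg = 6.8833

6.8833


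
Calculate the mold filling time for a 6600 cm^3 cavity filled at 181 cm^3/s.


Formula: t_fill = V_mold / Q_flow
t = 6600 cm^3 / 181 cm^3/s = 36.4641 s

36.4641 s


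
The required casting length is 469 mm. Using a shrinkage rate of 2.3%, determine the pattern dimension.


Formula: L_pattern = L_casting * (1 + shrinkage_rate/100)
Shrinkage factor = 1 + 2.3/100 = 1.023
L_pattern = 469 mm * 1.023 = 479.7870 mm

Answer: 479.7870 mm


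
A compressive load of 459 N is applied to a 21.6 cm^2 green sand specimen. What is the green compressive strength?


Formula: Compressive Strength = Force / Area
Strength = 459 N / 21.6 cm^2 = 21.2500 N/cm^2

Answer: 21.2500 N/cm^2


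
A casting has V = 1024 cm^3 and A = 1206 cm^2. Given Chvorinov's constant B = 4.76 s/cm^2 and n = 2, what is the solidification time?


Formula: t_s = B * (V/A)^n  (Chvorinov's rule, n=2)
Modulus M = V/A = 1024/1206 = 0.849088 cm
M^2 = 0.849088^2 = 0.720950 cm^2
t_s = 4.76 * 0.720950 = 3.4317 s

Answer: 3.4317 s


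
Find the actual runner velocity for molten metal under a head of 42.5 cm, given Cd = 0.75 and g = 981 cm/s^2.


Formula: v = Cd * sqrt(2 * g * h)  (Torricelli with discharge coefficient)
2*g*h = 2 * 981 * 42.5 = 83385.0 cm^2/s^2
sqrt(83385.0) = 288.76461 cm/s
v = 0.75 * 288.76461 = 216.5735 cm/s

216.5735 cm/s


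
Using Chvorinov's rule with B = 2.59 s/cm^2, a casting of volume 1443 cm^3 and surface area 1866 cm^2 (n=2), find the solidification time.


Formula: t_s = B * (V/A)^n  (Chvorinov's rule, n=2)
Modulus M = V/A = 1443/1866 = 0.773312 cm
M^2 = 0.773312^2 = 0.598011 cm^2
t_s = 2.59 * 0.598011 = 1.5488 s

Answer: 1.5488 s


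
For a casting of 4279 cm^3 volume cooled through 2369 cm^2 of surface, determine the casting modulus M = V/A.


Formula: Casting Modulus M = V / A
M = 4279 cm^3 / 2369 cm^2 = 1.8062 cm


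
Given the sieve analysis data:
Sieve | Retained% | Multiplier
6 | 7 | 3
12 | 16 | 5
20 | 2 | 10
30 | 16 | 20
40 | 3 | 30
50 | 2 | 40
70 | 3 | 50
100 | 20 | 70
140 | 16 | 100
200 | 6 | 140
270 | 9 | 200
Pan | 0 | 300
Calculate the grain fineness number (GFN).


Formula: GFN = sum(pct * multiplier) / sum(pct)
sum(pct * multiplier) = 6401
sum(pct) = 100
GFN = 6401 / 100 = 64.01


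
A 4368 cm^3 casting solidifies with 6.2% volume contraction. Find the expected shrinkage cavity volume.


Formula: V_shrink = V_casting * shrinkage_pct / 100
V_shrink = 4368 cm^3 * 6.2 / 100 = 270.8160 cm^3


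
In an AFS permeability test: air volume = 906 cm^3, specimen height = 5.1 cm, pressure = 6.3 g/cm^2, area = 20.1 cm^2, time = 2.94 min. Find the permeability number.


Formula: Permeability Number P = (V * H) / (p * A * t)
Numerator: V * H = 906 * 5.1 = 4620.6
Denominator: p * A * t = 6.3 * 20.1 * 2.94 = 372.2922
P = 4620.6 / 372.2922 = 12.4112


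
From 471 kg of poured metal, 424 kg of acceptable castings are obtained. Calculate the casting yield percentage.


Formula: Casting Yield = (W_good / W_total) * 100
Yield = (424 kg / 471 kg) * 100 = 90.0212%


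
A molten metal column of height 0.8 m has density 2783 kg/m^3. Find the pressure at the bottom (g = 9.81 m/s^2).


Formula: P = rho * g * h
rho * g = 2783 * 9.81 = 27301.23 N/m^3
P = 27301.23 * 0.8 = 21840.9840 Pa

Answer: 21840.9840 Pa


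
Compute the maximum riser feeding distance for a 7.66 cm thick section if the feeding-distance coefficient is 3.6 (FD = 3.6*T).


Formula: FD = 3.6 * T  (riser feeding-distance rule)
FD = 3.6 * 7.66 cm = 27.5760 cm


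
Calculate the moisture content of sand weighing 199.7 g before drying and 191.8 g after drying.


Formula: MC = (W_wet - W_dry) / W_wet * 100
Water mass = 199.7 - 191.8 = 7.9 g
MC = 7.9 / 199.7 * 100 = 3.9559%

Final answer: 3.9559%


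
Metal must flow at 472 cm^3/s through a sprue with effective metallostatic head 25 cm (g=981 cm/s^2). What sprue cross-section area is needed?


Formula: v = sqrt(2*g*h), A = Q/v
Velocity: v = sqrt(2 * 981 * 25) = sqrt(49050) = 221.4723 cm/s
Sprue area: A = Q / v = 472 / 221.4723 = 2.1312 cm^2


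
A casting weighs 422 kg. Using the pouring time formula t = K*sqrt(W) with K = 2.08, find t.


Formula: t = K * sqrt(W)
sqrt(W) = sqrt(422) = 20.54264
t = 2.08 * 20.54264 = 42.7287 s

42.7287 s


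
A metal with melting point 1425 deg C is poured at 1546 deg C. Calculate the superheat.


Formula: Superheat = T_pour - T_melt
Superheat = 1546 - 1425 = 121 deg C

121 deg C


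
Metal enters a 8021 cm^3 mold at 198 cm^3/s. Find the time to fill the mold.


Formula: t_fill = V_mold / Q_flow
t = 8021 cm^3 / 198 cm^3/s = 40.5101 s

40.5101 s


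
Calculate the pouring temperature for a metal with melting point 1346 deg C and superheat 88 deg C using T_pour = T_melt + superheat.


Formula: T_pour = T_melt + Superheat
T_pour = 1346 + 88 = 1434 deg C

1434 deg C


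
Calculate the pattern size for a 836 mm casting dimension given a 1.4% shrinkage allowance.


Formula: L_pattern = L_casting * (1 + shrinkage_rate/100)
Shrinkage factor = 1 + 1.4/100 = 1.014
L_pattern = 836 mm * 1.014 = 847.7040 mm


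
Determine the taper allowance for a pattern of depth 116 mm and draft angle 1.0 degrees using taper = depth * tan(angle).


Formula: taper = depth * tan(draft_angle)
tan(1.0 deg) = 0.0174551
taper = 116 mm * 0.0174551 = 2.0248 mm


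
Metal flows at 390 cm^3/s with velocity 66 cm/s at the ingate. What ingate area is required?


Formula: A_ingate = Q / v  (continuity equation)
A = 390 cm^3/s / 66 cm/s = 5.9091 cm^2


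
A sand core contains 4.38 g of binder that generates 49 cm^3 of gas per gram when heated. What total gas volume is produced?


Formula: V_gas = W_binder * gas_evolution_rate
V = 4.38 g * 49 cm^3/g = 214.6200 cm^3

Final answer: 214.6200 cm^3


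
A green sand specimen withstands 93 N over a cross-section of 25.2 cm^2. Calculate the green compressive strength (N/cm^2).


Formula: Compressive Strength = Force / Area
Strength = 93 N / 25.2 cm^2 = 3.6905 N/cm^2

3.6905 N/cm^2


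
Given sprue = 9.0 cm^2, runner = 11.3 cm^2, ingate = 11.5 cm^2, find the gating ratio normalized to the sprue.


Sprue:Runner:Ingate = 1 : 11.3/9.0 : 11.5/9.0 = 1:1.26:1.28

1:1.26:1.28


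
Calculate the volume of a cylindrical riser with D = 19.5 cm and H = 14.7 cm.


Formula: V = pi * (D/2)^2 * H  (cylinder volume)
Radius = D/2 = 19.5/2 = 9.75 cm
V = pi * 9.75^2 * 14.7 = 4390.1205 cm^3


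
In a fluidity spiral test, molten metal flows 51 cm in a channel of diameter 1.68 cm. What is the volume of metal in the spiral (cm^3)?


Formula: V = pi * (d/2)^2 * L  (cylinder volume)
Radius = 1.68/2 = 0.84 cm
V = pi * 0.84^2 * 51 = 113.0521 cm^3

Answer: 113.0521 cm^3


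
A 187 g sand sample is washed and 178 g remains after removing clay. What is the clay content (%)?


Formula: Clay% = (W_total - W_washed) / W_total * 100
Clay mass = 187 - 178 = 9 g
Clay% = 9 / 187 * 100 = 4.8128%


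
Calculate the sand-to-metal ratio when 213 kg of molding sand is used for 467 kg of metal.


Formula: Sand-to-Metal Ratio = W_sand / W_metal
Ratio = 213 kg / 467 kg = 0.4561

Final answer: 0.4561


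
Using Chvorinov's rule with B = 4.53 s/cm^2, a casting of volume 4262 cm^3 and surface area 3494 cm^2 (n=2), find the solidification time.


Formula: t_s = B * (V/A)^n  (Chvorinov's rule, n=2)
Modulus M = V/A = 4262/3494 = 1.219805 cm
M^2 = 1.219805^2 = 1.487924 cm^2
t_s = 4.53 * 1.487924 = 6.7403 s


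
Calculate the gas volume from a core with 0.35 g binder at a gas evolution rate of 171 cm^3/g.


Formula: V_gas = W_binder * gas_evolution_rate
V = 0.35 g * 171 cm^3/g = 59.8500 cm^3

Final answer: 59.8500 cm^3


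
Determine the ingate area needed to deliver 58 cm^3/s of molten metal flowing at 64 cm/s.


Formula: A_ingate = Q / v  (continuity equation)
A = 58 cm^3/s / 64 cm/s = 0.9062 cm^2

0.9062 cm^2


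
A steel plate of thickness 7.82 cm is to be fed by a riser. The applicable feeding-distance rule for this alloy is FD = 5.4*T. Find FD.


Formula: FD = 5.4 * T  (riser feeding-distance rule)
FD = 5.4 * 7.82 cm = 42.2280 cm

42.2280 cm


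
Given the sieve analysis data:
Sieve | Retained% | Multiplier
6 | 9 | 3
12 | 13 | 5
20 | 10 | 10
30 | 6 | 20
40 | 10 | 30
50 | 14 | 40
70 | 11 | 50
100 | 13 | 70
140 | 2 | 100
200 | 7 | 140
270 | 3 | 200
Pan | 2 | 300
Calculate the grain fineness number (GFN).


Formula: GFN = sum(pct * multiplier) / sum(pct)
sum(pct * multiplier) = 5012
sum(pct) = 100
GFN = 5012 / 100 = 50.12

Answer: 50.12


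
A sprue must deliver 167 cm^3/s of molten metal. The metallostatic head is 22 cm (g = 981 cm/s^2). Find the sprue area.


Formula: v = sqrt(2*g*h), A = Q/v
Velocity: v = sqrt(2 * 981 * 22) = sqrt(43164) = 207.7595 cm/s
Sprue area: A = Q / v = 167 / 207.7595 = 0.8038 cm^2

Final answer: 0.8038 cm^2


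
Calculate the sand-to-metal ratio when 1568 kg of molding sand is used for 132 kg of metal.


Formula: Sand-to-Metal Ratio = W_sand / W_metal
Ratio = 1568 kg / 132 kg = 11.8788

Final answer: 11.8788


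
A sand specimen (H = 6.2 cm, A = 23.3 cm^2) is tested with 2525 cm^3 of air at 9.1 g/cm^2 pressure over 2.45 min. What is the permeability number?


Formula: Permeability Number P = (V * H) / (p * A * t)
Numerator: V * H = 2525 * 6.2 = 15655.0
Denominator: p * A * t = 9.1 * 23.3 * 2.45 = 519.4735
P = 15655.0 / 519.4735 = 30.1363

Final answer: 30.1363


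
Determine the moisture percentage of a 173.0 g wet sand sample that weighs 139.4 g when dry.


Formula: MC = (W_wet - W_dry) / W_wet * 100
Water mass = 173.0 - 139.4 = 33.6 g
MC = 33.6 / 173.0 * 100 = 19.4220%

Answer: 19.4220%


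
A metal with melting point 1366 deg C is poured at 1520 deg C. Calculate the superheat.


Formula: Superheat = T_pour - T_melt
Superheat = 1520 - 1366 = 154 deg C

Final answer: 154 deg C


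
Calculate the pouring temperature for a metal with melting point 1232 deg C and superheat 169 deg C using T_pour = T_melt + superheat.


Formula: T_pour = T_melt + Superheat
T_pour = 1232 + 169 = 1401 deg C

Final answer: 1401 deg C


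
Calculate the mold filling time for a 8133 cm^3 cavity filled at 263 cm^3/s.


Formula: t_fill = V_mold / Q_flow
t = 8133 cm^3 / 263 cm^3/s = 30.9240 s

Answer: 30.9240 s


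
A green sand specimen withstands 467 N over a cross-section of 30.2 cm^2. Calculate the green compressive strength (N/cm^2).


Formula: Compressive Strength = Force / Area
Strength = 467 N / 30.2 cm^2 = 15.4636 N/cm^2

15.4636 N/cm^2


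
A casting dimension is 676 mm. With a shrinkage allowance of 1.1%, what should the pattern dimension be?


Formula: L_pattern = L_casting * (1 + shrinkage_rate/100)
Shrinkage factor = 1 + 1.1/100 = 1.011
L_pattern = 676 mm * 1.011 = 683.4360 mm

683.4360 mm


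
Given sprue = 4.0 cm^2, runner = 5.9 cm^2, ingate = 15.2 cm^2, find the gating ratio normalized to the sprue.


Sprue:Runner:Ingate = 1 : 5.9/4.0 : 15.2/4.0 = 1:1.48:3.80

Final answer: 1:1.48:3.80


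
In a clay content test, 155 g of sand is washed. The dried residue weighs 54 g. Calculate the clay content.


Formula: Clay% = (W_total - W_washed) / W_total * 100
Clay mass = 155 - 54 = 101 g
Clay% = 101 / 155 * 100 = 65.1613%

65.1613%


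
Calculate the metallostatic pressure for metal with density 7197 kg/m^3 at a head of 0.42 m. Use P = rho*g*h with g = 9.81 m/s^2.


Formula: P = rho * g * h
rho * g = 7197 * 9.81 = 70602.57 N/m^3
P = 70602.57 * 0.42 = 29653.0794 Pa

29653.0794 Pa


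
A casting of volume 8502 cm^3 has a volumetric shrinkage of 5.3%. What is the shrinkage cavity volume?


Formula: V_shrink = V_casting * shrinkage_pct / 100
V_shrink = 8502 cm^3 * 5.3 / 100 = 450.6060 cm^3

Answer: 450.6060 cm^3


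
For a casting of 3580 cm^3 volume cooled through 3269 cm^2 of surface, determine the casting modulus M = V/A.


Formula: Casting Modulus M = V / A
M = 3580 cm^3 / 3269 cm^2 = 1.0951 cm

1.0951 cm


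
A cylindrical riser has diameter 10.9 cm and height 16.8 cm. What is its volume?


Formula: V = pi * (D/2)^2 * H  (cylinder volume)
Radius = D/2 = 10.9/2 = 5.45 cm
V = pi * 5.45^2 * 16.8 = 1567.6610 cm^3

Final answer: 1567.6610 cm^3


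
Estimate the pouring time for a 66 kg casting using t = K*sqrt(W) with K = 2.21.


Formula: t = K * sqrt(W)
sqrt(W) = sqrt(66) = 8.12404
t = 2.21 * 8.12404 = 17.9541 s


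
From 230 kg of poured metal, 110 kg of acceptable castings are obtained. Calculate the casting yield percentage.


Formula: Casting Yield = (W_good / W_total) * 100
Yield = (110 kg / 230 kg) * 100 = 47.8261%

Answer: 47.8261%


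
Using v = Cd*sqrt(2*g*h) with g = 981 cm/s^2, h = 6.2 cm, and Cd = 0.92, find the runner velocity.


Formula: v = Cd * sqrt(2 * g * h)  (Torricelli with discharge coefficient)
2*g*h = 2 * 981 * 6.2 = 12164.4 cm^2/s^2
sqrt(12164.4) = 110.29234 cm/s
v = 0.92 * 110.29234 = 101.4690 cm/s

101.4690 cm/s


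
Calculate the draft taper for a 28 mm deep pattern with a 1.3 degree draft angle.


Formula: taper = depth * tan(draft_angle)
tan(1.3 deg) = 0.0226932
taper = 28 mm * 0.0226932 = 0.6354 mm

Answer: 0.6354 mm


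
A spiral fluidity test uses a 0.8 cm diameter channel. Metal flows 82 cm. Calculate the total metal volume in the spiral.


Formula: V = pi * (d/2)^2 * L  (cylinder volume)
Radius = 0.8/2 = 0.4 cm
V = pi * 0.4^2 * 82 = 41.2177 cm^3

41.2177 cm^3


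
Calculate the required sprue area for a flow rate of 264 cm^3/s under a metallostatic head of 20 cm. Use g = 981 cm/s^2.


Formula: v = sqrt(2*g*h), A = Q/v
Velocity: v = sqrt(2 * 981 * 20) = sqrt(39240) = 198.0909 cm/s
Sprue area: A = Q / v = 264 / 198.0909 = 1.3327 cm^2

Final answer: 1.3327 cm^2


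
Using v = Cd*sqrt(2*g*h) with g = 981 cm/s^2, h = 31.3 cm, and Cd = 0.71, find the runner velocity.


Formula: v = Cd * sqrt(2 * g * h)  (Torricelli with discharge coefficient)
2*g*h = 2 * 981 * 31.3 = 61410.6 cm^2/s^2
sqrt(61410.6) = 247.81162 cm/s
v = 0.71 * 247.81162 = 175.9463 cm/s

Final answer: 175.9463 cm/s


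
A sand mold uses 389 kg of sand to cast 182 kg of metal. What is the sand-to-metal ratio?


Formula: Sand-to-Metal Ratio = W_sand / W_metal
Ratio = 389 kg / 182 kg = 2.1374

Answer: 2.1374


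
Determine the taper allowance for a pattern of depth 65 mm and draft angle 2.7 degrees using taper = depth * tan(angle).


Formula: taper = depth * tan(draft_angle)
tan(2.7 deg) = 0.0471588
taper = 65 mm * 0.0471588 = 3.0653 mm

3.0653 mm


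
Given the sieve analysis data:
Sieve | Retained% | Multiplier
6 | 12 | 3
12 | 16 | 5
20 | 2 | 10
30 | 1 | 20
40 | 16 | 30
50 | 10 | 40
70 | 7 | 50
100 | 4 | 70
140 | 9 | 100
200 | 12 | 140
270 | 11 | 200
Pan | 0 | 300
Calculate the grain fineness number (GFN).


Formula: GFN = sum(pct * multiplier) / sum(pct)
sum(pct * multiplier) = 6446
sum(pct) = 100
GFN = 6446 / 100 = 64.46

Answer: 64.46


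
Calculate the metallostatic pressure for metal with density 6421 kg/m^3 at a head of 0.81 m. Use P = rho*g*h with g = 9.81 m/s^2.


Formula: P = rho * g * h
rho * g = 6421 * 9.81 = 62990.01 N/m^3
P = 62990.01 * 0.81 = 51021.9081 Pa

51021.9081 Pa


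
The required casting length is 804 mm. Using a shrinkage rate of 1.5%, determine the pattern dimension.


Formula: L_pattern = L_casting * (1 + shrinkage_rate/100)
Shrinkage factor = 1 + 1.5/100 = 1.015
L_pattern = 804 mm * 1.015 = 816.0600 mm


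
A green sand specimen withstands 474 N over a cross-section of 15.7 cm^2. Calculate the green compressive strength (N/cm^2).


Formula: Compressive Strength = Force / Area
Strength = 474 N / 15.7 cm^2 = 30.1911 N/cm^2

Answer: 30.1911 N/cm^2


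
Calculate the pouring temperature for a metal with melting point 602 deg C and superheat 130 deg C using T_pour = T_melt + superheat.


Formula: T_pour = T_melt + Superheat
T_pour = 602 + 130 = 732 deg C

Final answer: 732 deg C


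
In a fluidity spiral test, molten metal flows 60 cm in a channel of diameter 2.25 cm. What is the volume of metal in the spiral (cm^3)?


Formula: V = pi * (d/2)^2 * L  (cylinder volume)
Radius = 2.25/2 = 1.125 cm
V = pi * 1.125^2 * 60 = 238.5647 cm^3

Answer: 238.5647 cm^3


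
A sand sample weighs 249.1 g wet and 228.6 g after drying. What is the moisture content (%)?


Formula: MC = (W_wet - W_dry) / W_wet * 100
Water mass = 249.1 - 228.6 = 20.5 g
MC = 20.5 / 249.1 * 100 = 8.2296%

Final answer: 8.2296%


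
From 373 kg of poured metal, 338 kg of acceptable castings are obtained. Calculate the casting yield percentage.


Formula: Casting Yield = (W_good / W_total) * 100
Yield = (338 kg / 373 kg) * 100 = 90.6166%

Answer: 90.6166%


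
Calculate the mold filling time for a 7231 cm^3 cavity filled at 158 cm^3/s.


Formula: t_fill = V_mold / Q_flow
t = 7231 cm^3 / 158 cm^3/s = 45.7658 s

Answer: 45.7658 s


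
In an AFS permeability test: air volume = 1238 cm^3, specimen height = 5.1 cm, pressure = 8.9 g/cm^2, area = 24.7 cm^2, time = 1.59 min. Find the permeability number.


Formula: Permeability Number P = (V * H) / (p * A * t)
Numerator: V * H = 1238 * 5.1 = 6313.8
Denominator: p * A * t = 8.9 * 24.7 * 1.59 = 349.5297
P = 6313.8 / 349.5297 = 18.0637

Answer: 18.0637


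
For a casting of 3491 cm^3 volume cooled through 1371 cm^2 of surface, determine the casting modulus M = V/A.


Formula: Casting Modulus M = V / A
M = 3491 cm^3 / 1371 cm^2 = 2.5463 cm


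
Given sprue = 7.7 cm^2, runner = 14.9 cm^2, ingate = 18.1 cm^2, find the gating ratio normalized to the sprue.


Sprue:Runner:Ingate = 1 : 14.9/7.7 : 18.1/7.7 = 1:1.94:2.35

Answer: 1:1.94:2.35


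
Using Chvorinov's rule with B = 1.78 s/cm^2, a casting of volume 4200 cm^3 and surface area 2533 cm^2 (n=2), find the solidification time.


Formula: t_s = B * (V/A)^n  (Chvorinov's rule, n=2)
Modulus M = V/A = 4200/2533 = 1.658113 cm
M^2 = 1.658113^2 = 2.749339 cm^2
t_s = 1.78 * 2.749339 = 4.8938 s

Final answer: 4.8938 s


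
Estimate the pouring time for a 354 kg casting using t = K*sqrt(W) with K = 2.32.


Formula: t = K * sqrt(W)
sqrt(W) = sqrt(354) = 18.81489
t = 2.32 * 18.81489 = 43.6505 s


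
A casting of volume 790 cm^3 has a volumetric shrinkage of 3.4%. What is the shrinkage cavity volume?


Formula: V_shrink = V_casting * shrinkage_pct / 100
V_shrink = 790 cm^3 * 3.4 / 100 = 26.8600 cm^3

26.8600 cm^3


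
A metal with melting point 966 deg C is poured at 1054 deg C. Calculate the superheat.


Formula: Superheat = T_pour - T_melt
Superheat = 1054 - 966 = 88 deg C

Answer: 88 deg C


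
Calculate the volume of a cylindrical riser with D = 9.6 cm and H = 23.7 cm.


Formula: V = pi * (D/2)^2 * H  (cylinder volume)
Radius = D/2 = 9.6/2 = 4.8 cm
V = pi * 4.8^2 * 23.7 = 1715.4604 cm^3

Answer: 1715.4604 cm^3


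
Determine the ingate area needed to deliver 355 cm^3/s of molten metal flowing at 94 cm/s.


Formula: A_ingate = Q / v  (continuity equation)
A = 355 cm^3/s / 94 cm/s = 3.7766 cm^2

3.7766 cm^2


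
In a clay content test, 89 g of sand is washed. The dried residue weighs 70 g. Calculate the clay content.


Formula: Clay% = (W_total - W_washed) / W_total * 100
Clay mass = 89 - 70 = 19 g
Clay% = 19 / 89 * 100 = 21.3483%


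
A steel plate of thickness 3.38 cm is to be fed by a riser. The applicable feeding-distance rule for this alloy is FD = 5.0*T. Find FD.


Formula: FD = 5.0 * T  (riser feeding-distance rule)
FD = 5.0 * 3.38 cm = 16.9000 cm

Final answer: 16.9000 cm


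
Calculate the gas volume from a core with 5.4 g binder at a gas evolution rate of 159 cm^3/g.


Formula: V_gas = W_binder * gas_evolution_rate
V = 5.4 g * 159 cm^3/g = 858.6000 cm^3

858.6000 cm^3


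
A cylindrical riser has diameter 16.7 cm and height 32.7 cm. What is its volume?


Formula: V = pi * (D/2)^2 * H  (cylinder volume)
Radius = D/2 = 16.7/2 = 8.35 cm
V = pi * 8.35^2 * 32.7 = 7162.5980 cm^3

Answer: 7162.5980 cm^3


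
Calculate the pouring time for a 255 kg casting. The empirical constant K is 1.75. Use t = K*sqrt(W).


Formula: t = K * sqrt(W)
sqrt(W) = sqrt(255) = 15.96872
t = 1.75 * 15.96872 = 27.9453 s

Answer: 27.9453 s


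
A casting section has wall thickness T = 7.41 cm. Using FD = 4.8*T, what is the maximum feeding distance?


Formula: FD = 4.8 * T  (riser feeding-distance rule)
FD = 4.8 * 7.41 cm = 35.5680 cm

Final answer: 35.5680 cm


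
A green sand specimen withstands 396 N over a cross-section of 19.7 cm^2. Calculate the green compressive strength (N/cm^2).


Formula: Compressive Strength = Force / Area
Strength = 396 N / 19.7 cm^2 = 20.1015 N/cm^2

Final answer: 20.1015 N/cm^2


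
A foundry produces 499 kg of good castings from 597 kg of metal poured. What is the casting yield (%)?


Formula: Casting Yield = (W_good / W_total) * 100
Yield = (499 kg / 597 kg) * 100 = 83.5846%


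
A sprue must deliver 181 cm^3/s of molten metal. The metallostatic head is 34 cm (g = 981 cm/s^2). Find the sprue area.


Formula: v = sqrt(2*g*h), A = Q/v
Velocity: v = sqrt(2 * 981 * 34) = sqrt(66708) = 258.2789 cm/s
Sprue area: A = Q / v = 181 / 258.2789 = 0.7008 cm^2

Final answer: 0.7008 cm^2


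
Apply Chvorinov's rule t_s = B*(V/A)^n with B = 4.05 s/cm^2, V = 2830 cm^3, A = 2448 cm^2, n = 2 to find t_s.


Formula: t_s = B * (V/A)^n  (Chvorinov's rule, n=2)
Modulus M = V/A = 2830/2448 = 1.156046 cm
M^2 = 1.156046^2 = 1.336442 cm^2
t_s = 4.05 * 1.336442 = 5.4126 s

Answer: 5.4126 s


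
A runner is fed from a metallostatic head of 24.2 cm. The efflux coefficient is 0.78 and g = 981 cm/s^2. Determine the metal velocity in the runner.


Formula: v = Cd * sqrt(2 * g * h)  (Torricelli with discharge coefficient)
2*g*h = 2 * 981 * 24.2 = 47480.4 cm^2/s^2
sqrt(47480.4) = 217.89998 cm/s
v = 0.78 * 217.89998 = 169.9620 cm/s

169.9620 cm/s


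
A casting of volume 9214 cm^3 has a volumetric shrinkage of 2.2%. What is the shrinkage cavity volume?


Formula: V_shrink = V_casting * shrinkage_pct / 100
V_shrink = 9214 cm^3 * 2.2 / 100 = 202.7080 cm^3

Final answer: 202.7080 cm^3


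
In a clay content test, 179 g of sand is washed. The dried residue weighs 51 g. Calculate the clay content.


Formula: Clay% = (W_total - W_washed) / W_total * 100
Clay mass = 179 - 51 = 128 g
Clay% = 128 / 179 * 100 = 71.5084%

Answer: 71.5084%


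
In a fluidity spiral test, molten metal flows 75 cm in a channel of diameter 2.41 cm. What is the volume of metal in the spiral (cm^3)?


Formula: V = pi * (d/2)^2 * L  (cylinder volume)
Radius = 2.41/2 = 1.205 cm
V = pi * 1.205^2 * 75 = 342.1253 cm^3

Final answer: 342.1253 cm^3


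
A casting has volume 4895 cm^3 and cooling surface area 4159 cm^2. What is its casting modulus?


Formula: Casting Modulus M = V / A
M = 4895 cm^3 / 4159 cm^2 = 1.1770 cm

1.1770 cm


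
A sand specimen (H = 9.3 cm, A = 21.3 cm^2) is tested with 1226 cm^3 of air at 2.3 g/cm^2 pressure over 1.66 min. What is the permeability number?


Formula: Permeability Number P = (V * H) / (p * A * t)
Numerator: V * H = 1226 * 9.3 = 11401.8
Denominator: p * A * t = 2.3 * 21.3 * 1.66 = 81.3234
P = 11401.8 / 81.3234 = 140.2032

140.2032


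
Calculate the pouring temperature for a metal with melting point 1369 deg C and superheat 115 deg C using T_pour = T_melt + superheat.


Formula: T_pour = T_melt + Superheat
T_pour = 1369 + 115 = 1484 deg C

Answer: 1484 deg C


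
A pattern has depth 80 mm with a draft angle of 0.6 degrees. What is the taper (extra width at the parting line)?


Formula: taper = depth * tan(draft_angle)
tan(0.6 deg) = 0.0104724
taper = 80 mm * 0.0104724 = 0.8378 mm

Final answer: 0.8378 mm


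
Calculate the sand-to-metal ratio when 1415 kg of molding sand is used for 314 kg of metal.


Formula: Sand-to-Metal Ratio = W_sand / W_metal
Ratio = 1415 kg / 314 kg = 4.5064

4.5064


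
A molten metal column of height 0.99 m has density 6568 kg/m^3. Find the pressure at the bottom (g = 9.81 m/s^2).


Formula: P = rho * g * h
rho * g = 6568 * 9.81 = 64432.08 N/m^3
P = 64432.08 * 0.99 = 63787.7592 Pa

63787.7592 Pa


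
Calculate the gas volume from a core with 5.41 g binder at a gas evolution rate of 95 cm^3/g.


Formula: V_gas = W_binder * gas_evolution_rate
V = 5.41 g * 95 cm^3/g = 513.9500 cm^3


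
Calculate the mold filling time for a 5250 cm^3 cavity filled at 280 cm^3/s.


Formula: t_fill = V_mold / Q_flow
t = 5250 cm^3 / 280 cm^3/s = 18.7500 s

18.7500 s


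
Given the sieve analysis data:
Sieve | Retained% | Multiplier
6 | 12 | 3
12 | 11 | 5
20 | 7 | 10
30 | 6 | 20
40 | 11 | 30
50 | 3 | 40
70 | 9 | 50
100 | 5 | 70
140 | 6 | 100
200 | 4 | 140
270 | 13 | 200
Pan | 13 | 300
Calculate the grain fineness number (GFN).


Formula: GFN = sum(pct * multiplier) / sum(pct)
sum(pct * multiplier) = 9191
sum(pct) = 100
GFN = 9191 / 100 = 91.91


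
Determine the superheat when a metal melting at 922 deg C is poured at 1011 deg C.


Formula: Superheat = T_pour - T_melt
Superheat = 1011 - 922 = 89 deg C

89 deg C


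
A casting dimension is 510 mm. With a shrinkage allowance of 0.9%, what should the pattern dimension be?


Formula: L_pattern = L_casting * (1 + shrinkage_rate/100)
Shrinkage factor = 1 + 0.9/100 = 1.009
L_pattern = 510 mm * 1.009 = 514.5900 mm

514.5900 mm


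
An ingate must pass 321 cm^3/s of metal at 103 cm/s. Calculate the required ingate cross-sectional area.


Formula: A_ingate = Q / v  (continuity equation)
A = 321 cm^3/s / 103 cm/s = 3.1165 cm^2

Final answer: 3.1165 cm^2


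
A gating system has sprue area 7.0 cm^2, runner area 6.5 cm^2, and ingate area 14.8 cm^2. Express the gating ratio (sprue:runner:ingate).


Sprue:Runner:Ingate = 1 : 6.5/7.0 : 14.8/7.0 = 1:0.93:2.11


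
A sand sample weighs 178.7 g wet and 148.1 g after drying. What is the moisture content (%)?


Formula: MC = (W_wet - W_dry) / W_wet * 100
Water mass = 178.7 - 148.1 = 30.6 g
MC = 30.6 / 178.7 * 100 = 17.1237%


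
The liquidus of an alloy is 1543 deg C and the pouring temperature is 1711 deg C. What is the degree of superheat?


Formula: Superheat = T_pour - T_melt
Superheat = 1711 - 1543 = 168 deg C


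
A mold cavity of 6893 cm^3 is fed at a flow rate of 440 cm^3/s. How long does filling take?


Formula: t_fill = V_mold / Q_flow
t = 6893 cm^3 / 440 cm^3/s = 15.6659 s

Answer: 15.6659 s


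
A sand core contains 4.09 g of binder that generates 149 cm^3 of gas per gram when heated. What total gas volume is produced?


Formula: V_gas = W_binder * gas_evolution_rate
V = 4.09 g * 149 cm^3/g = 609.4100 cm^3

609.4100 cm^3


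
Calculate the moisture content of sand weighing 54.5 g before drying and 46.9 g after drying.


Formula: MC = (W_wet - W_dry) / W_wet * 100
Water mass = 54.5 - 46.9 = 7.6 g
MC = 7.6 / 54.5 * 100 = 13.9450%

13.9450%


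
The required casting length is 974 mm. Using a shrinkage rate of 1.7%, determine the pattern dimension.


Formula: L_pattern = L_casting * (1 + shrinkage_rate/100)
Shrinkage factor = 1 + 1.7/100 = 1.017
L_pattern = 974 mm * 1.017 = 990.5580 mm

Final answer: 990.5580 mm


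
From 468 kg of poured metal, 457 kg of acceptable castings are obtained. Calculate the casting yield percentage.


Formula: Casting Yield = (W_good / W_total) * 100
Yield = (457 kg / 468 kg) * 100 = 97.6496%

Final answer: 97.6496%


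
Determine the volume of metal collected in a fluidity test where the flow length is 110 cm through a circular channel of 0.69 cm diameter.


Formula: V = pi * (d/2)^2 * L  (cylinder volume)
Radius = 0.69/2 = 0.345 cm
V = pi * 0.345^2 * 110 = 41.1321 cm^3

Final answer: 41.1321 cm^3


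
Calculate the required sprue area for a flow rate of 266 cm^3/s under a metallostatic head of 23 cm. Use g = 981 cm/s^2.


Formula: v = sqrt(2*g*h), A = Q/v
Velocity: v = sqrt(2 * 981 * 23) = sqrt(45126) = 212.4288 cm/s
Sprue area: A = Q / v = 266 / 212.4288 = 1.2522 cm^2


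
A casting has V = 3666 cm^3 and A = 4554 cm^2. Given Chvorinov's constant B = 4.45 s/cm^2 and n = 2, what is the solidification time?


Formula: t_s = B * (V/A)^n  (Chvorinov's rule, n=2)
Modulus M = V/A = 3666/4554 = 0.805007 cm
M^2 = 0.805007^2 = 0.648036 cm^2
t_s = 4.45 * 0.648036 = 2.8838 s

2.8838 s


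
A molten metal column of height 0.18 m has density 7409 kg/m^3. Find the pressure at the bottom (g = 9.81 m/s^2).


Formula: P = rho * g * h
rho * g = 7409 * 9.81 = 72682.29 N/m^3
P = 72682.29 * 0.18 = 13082.8122 Pa


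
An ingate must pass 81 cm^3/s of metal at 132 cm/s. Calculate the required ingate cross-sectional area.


Formula: A_ingate = Q / v  (continuity equation)
A = 81 cm^3/s / 132 cm/s = 0.6136 cm^2


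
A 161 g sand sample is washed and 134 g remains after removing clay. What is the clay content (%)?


Formula: Clay% = (W_total - W_washed) / W_total * 100
Clay mass = 161 - 134 = 27 g
Clay% = 27 / 161 * 100 = 16.7702%

Answer: 16.7702%


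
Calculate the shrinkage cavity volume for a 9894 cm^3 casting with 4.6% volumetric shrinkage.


Formula: V_shrink = V_casting * shrinkage_pct / 100
V_shrink = 9894 cm^3 * 4.6 / 100 = 455.1240 cm^3

Answer: 455.1240 cm^3


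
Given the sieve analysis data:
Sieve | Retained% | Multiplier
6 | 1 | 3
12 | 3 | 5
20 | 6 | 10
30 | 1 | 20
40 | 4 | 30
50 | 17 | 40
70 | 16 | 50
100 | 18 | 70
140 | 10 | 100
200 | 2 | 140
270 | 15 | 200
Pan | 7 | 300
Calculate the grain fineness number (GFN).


Formula: GFN = sum(pct * multiplier) / sum(pct)
sum(pct * multiplier) = 9338
sum(pct) = 100
GFN = 9338 / 100 = 93.38

93.38
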